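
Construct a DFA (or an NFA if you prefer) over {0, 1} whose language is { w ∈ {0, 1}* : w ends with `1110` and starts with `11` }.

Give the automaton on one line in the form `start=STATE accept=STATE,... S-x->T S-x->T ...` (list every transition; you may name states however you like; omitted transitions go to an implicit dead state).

start=q0 accept=q7 q0-0->q1 q0-1->q2 q1-0->q1 q1-1->q1 q2-0->q1 q2-1->q3 q3-0->q4 q3-1->q5 q4-0->q4 q4-1->q6 q5-0->q7 q5-1->q5 q6-0->q4 q6-1->q3 q7-0->q4 q7-1->q6

Handle the two conditions separately and then intersect. The first has 5 states tracking how much of the suffix `1110` has currently been matched; the second has 4 states tracking whether the input so far still matches the prefix `11`. A product state is a pair (one from each), accepting exactly when both do. After merging equivalent states the machine shrinks.
8 states suffice.
        0   1  
>  q0   q1  q2 
   q1   q1  q1 
   q2   q1  q3 
   q3   q4  q5 
   q4   q4  q6 
   q5   q7  q5 
   q6   q4  q3 
 * q7   q4  q6 
(> = start, * = accepting)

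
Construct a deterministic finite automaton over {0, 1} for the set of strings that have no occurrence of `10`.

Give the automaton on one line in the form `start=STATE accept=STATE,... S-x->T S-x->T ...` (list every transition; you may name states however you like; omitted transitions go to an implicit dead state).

Track partial matches of the forbidden pattern `10`. State q2 is a dead state reached once `10` has occurred; every other state accepts. q0 means no part of `10` is currently matched.
With 3 states:
        0   1  
>* q0   q0  q1 
 * q1   q2  q1 
   q2   q2  q2 
(> = start, * = accepting)

start=q0 accept=q0,q1 q0-0->q0 q0-1->q1 q1-0->q2 q1-1->q1 q2-0->q2 q2-1->q2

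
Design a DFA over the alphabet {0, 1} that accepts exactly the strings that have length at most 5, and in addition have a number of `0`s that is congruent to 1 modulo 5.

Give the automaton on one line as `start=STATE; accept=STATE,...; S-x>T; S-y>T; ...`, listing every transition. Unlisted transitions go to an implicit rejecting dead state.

start=S0; accept=S1,S4,S6,S8,S10; S0-0>S1; S0-1>S2; S1-0>S3; S1-1>S4; S2-0>S4; S2-1>S5; S3-0>S3; S3-1>S3; S4-0>S3; S4-1>S6; S5-0>S6; S5-1>S7; S6-0>S3; S6-1>S8; S7-0>S8; S7-1>S9; S8-0>S3; S8-1>S10; S9-0>S10; S9-1>S3; S10-0>S3; S10-1>S3

Run two small machines in parallel and take their product. The first has 7 states tracking the input length, saturating at 6; the second has 5 states tracking the count of `0`s modulo 5. A product state is a pair (one from each), accepting exactly when both do. Minimizing collapses redundant product states.
With 11 states:
          0    1  
>  S0     S1   S2 
 * S1     S3   S4 
   S2     S4   S5 
   S3     S3   S3 
 * S4     S3   S6 
   S5     S6   S7 
 * S6     S3   S8 
   S7     S8   S9 
 * S8     S3  S10 
   S9    S10   S3 
 * S10    S3   S3 
(> = start, * = accepting)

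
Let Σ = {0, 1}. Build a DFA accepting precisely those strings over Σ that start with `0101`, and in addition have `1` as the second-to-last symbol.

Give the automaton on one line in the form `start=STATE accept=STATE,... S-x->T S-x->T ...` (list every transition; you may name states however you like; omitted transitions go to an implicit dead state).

start=S0 accept=S10,S11 S0-0->S1 S0-1->S2 S1-0->S3 S1-1->S4 S2-0->S5 S2-1->S6 S3-0->S3 S3-1->S7 S4-0->S8 S4-1->S6 S5-0->S3 S5-1->S7 S6-0->S5 S6-1->S6 S7-0->S5 S7-1->S6 S8-0->S3 S8-1->S9 S9-0->S10 S9-1->S11 S10-0->S12 S10-1->S9 S11-0->S10 S11-1->S11 S12-0->S12 S12-1->S9

Build one automaton per condition and run them in lockstep. One (6 states) tracks whether the input so far still matches the prefix `0101`; the other (7 states) tracks the last 2 symbols read. Each combined state is a pair, one component from each; accept when both components accept.
          0    1  
>  S0     S1   S2 
   S1     S3   S4 
   S2     S5   S6 
   S3     S3   S7 
   S4     S8   S6 
   S5     S3   S7 
   S6     S5   S6 
   S7     S5   S6 
   S8     S3   S9 
   S9    S10  S11 
 * S10   S12   S9 
 * S11   S10  S11 
   S12   S12   S9 
(> = start, * = accepting)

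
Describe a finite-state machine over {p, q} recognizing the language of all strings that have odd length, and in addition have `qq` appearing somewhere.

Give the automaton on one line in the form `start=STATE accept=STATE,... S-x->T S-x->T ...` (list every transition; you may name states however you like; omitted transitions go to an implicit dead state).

Run two small machines in parallel and take their product. The first has 2 states tracking the input length modulo 2; the second has 3 states tracking whether and how much of `qq` has been seen. A product state is a pair (one from each), accepting exactly when both do.
        p   q  
>  s0   s1  s2 
   s1   s0  s3 
   s2   s0  s4 
   s3   s1  s5 
   s4   s5  s5 
 * s5   s4  s4 
(> = start, * = accepting)

start=s0 accept=s5 s0-p->s1 s0-q->s2 s1-p->s0 s1-q->s3 s2-p->s0 s2-q->s4 s3-p->s1 s3-q->s5 s4-p->s5 s4-q->s5 s5-p->s4 s5-q->s4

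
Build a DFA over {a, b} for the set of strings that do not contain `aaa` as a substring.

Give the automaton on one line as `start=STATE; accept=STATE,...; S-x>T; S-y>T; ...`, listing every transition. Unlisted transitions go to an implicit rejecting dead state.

start=q0; accept=q0,q1,q2; q0-a>q1; q0-b>q0; q1-a>q2; q1-b>q0; q2-a>q3; q2-b>q0; q3-a>q3; q3-b>q3

Track partial matches of the forbidden pattern `aaa`. State q3 is a dead state reached once `aaa` has occurred; every other state accepts. q0 means no part of `aaa` is currently matched.
With 4 states:
        a   b  
>* q0   q1  q0 
 * q1   q2  q0 
 * q2   q3  q0 
   q3   q3  q3 
(> = start, * = accepting)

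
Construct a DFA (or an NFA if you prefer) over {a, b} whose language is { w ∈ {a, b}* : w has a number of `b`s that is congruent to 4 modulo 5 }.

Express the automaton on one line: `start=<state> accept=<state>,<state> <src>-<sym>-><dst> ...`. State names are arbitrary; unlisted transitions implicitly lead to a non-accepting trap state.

start=q0 accept=q4 q0-a->q0 q0-b->q1 q1-a->q1 q1-b->q2 q2-a->q2 q2-b->q3 q3-a->q3 q3-b->q4 q4-a->q4 q4-b->q0

Keep the running count of `b`s modulo 5: each `b` advances along the cycle q0 → q1 → q2 → q3 → q4 → q0 while other symbols loop. Accept at q4.
With 5 states:
        a   b  
>  q0   q0  q1 
   q1   q1  q2 
   q2   q2  q3 
   q3   q3  q4 
 * q4   q4  q0 
(> = start, * = accepting)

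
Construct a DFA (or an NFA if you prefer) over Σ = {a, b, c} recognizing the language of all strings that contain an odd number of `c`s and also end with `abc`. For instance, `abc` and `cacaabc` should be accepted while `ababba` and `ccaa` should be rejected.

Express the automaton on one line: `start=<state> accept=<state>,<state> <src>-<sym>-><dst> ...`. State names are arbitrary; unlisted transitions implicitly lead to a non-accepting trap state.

start=q0 accept=q5 q0-a->q1 q0-b->q0 q0-c->q2 q1-a->q1 q1-b->q3 q1-c->q2 q2-a->q4 q2-b->q2 q2-c->q0 q3-a->q1 q3-b->q0 q3-c->q5 q4-a->q4 q4-b->q6 q4-c->q0 q5-a->q4 q5-b->q2 q5-c->q0 q6-a->q4 q6-b->q2 q6-c->q7 q7-a->q1 q7-b->q0 q7-c->q2

Run two small machines in parallel and take their product. One (2 states) tracks the count of `c`s modulo 2; the other (4 states) tracks how much of the suffix `abc` has currently been matched. Each combined state is a pair, one component from each; accept when both components accept.
An 8-state machine:
        a   b   c  
>  q0   q1  q0  q2 
   q1   q1  q3  q2 
   q2   q4  q2  q0 
   q3   q1  q0  q5 
   q4   q4  q6  q0 
 * q5   q4  q2  q0 
   q6   q4  q2  q7 
   q7   q1  q0  q2 
(> = start, * = accepting)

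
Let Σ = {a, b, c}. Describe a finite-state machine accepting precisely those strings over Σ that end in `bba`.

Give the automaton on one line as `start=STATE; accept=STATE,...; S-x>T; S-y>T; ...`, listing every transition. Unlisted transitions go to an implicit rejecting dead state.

start=q0; accept=q3; q0-a>q0; q0-b>q1; q0-c>q0; q1-a>q0; q1-b>q2; q1-c>q0; q2-a>q3; q2-b>q2; q2-c>q0; q3-a>q0; q3-b>q1; q3-c>q0

Remember how much of `bba` the current input suffix matches. State q0 means no match yet; q1 means the last symbol is `b`; q2 means the last 2 symbols are `bb`; q3 means the last 3 symbols are `bba`. Only q3 accepts. On a mismatch, fall back to the longest proper suffix that is still a prefix of `bba`.
A 4-state machine:
        a   b   c  
>  q0   q0  q1  q0 
   q1   q0  q2  q0 
   q2   q3  q2  q0 
 * q3   q0  q1  q0 
(> = start, * = accepting)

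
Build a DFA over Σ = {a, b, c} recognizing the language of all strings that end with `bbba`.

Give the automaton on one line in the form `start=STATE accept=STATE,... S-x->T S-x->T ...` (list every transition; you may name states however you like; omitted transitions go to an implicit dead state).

start=s0 accept=s4 s0-a->s0 s0-b->s1 s0-c->s0 s1-a->s0 s1-b->s2 s1-c->s0 s2-a->s0 s2-b->s3 s2-c->s0 s3-a->s4 s3-b->s3 s3-c->s0 s4-a->s0 s4-b->s1 s4-c->s0

Let each state record the length of the longest suffix of the input read so far that is also a prefix of `bbba`. s1 means the last symbol is `b`; s2 means the last 2 symbols are `bb`; s3 means the last 3 symbols are `bbb`; s4 means the last 4 symbols are `bbba`. Accept only at s4, where the string currently ends in `bbba`.
With 5 states:
        a   b   c  
>  s0   s0  s1  s0 
   s1   s0  s2  s0 
   s2   s0  s3  s0 
   s3   s4  s3  s0 
 * s4   s0  s1  s0 
(> = start, * = accepting)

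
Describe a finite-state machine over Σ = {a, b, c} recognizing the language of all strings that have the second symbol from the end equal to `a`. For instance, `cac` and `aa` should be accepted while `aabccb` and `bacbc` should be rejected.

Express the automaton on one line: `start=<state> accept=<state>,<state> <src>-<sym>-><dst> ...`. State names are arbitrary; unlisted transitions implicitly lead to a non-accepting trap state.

start=q0 accept=q4,q5,q6 q0-a->q1 q0-b->q2 q0-c->q3 q1-a->q4 q1-b->q5 q1-c->q6 q2-a->q7 q2-b->q8 q2-c->q9 q3-a->q10 q3-b->q11 q3-c->q12 q4-a->q4 q4-b->q5 q4-c->q6 q5-a->q7 q5-b->q8 q5-c->q9 q6-a->q10 q6-b->q11 q6-c->q12 q7-a->q4 q7-b->q5 q7-c->q6 q8-a->q7 q8-b->q8 q8-c->q9 q9-a->q10 q9-b->q11 q9-c->q12 q10-a->q4 q10-b->q5 q10-c->q6 q11-a->q7 q11-b->q8 q11-c->q9 q12-a->q10 q12-b->q11 q12-c->q12

Because acceptance depends on a position counted from the end, the machine has to buffer the most recent 2 symbols. Make each state the string of the last up-to-2 symbols read; on input `x` shift the window left and append `x`. Accept when the buffered window has length 2 and begins with `a`.
With 13 states:
          a    b    c  
>  q0     q1   q2   q3 
   q1     q4   q5   q6 
   q2     q7   q8   q9 
   q3    q10  q11  q12 
 * q4     q4   q5   q6 
 * q5     q7   q8   q9 
 * q6    q10  q11  q12 
   q7     q4   q5   q6 
   q8     q7   q8   q9 
   q9    q10  q11  q12 
   q10    q4   q5   q6 
   q11    q7   q8   q9 
   q12   q10  q11  q12 
(> = start, * = accepting)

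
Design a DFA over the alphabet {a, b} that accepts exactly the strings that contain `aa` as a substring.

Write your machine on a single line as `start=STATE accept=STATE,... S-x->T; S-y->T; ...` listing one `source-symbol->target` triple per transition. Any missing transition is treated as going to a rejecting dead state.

start=S0; accept=S2; S0-a->S1; S0-b->S0; S1-a->S2; S1-b->S0; S2-a->S2; S2-b->S2

States S0..S1 record the length of the longest prefix of `aa` that matches the current input suffix. Reaching S2 means `aa` has been seen, and we stay there forever. Accept from S2.
A 3-state machine:
        a   b  
>  S0   S1  S0 
   S1   S2  S0 
 * S2   S2  S2 
(> = start, * = accepting)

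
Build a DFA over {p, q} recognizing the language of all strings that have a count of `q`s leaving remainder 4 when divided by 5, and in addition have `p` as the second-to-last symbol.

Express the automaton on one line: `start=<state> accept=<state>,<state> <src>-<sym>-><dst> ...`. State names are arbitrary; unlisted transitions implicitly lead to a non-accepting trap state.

Run two small machines in parallel and take their product. One (5 states) tracks the count of `q`s modulo 5; the other (7 states) tracks the last 2 symbols read. Each combined state is a pair, one component from each; accept when both components accept. After merging equivalent states the machine shrinks.
9 states suffice.
       p  q 
>  A   A  B 
   B   B  C 
   C   C  D 
   D   E  F 
   E   E  G 
   F   H  A 
 * G   H  A 
   H   I  A 
 * I   I  A 
(> = start, * = accepting)

start=A accept=G,I A-p->A A-q->B B-p->B B-q->C C-p->C C-q->D D-p->E D-q->F E-p->E E-q->G F-p->H F-q->A G-p->H G-q->A H-p->I H-q->A I-p->I I-q->A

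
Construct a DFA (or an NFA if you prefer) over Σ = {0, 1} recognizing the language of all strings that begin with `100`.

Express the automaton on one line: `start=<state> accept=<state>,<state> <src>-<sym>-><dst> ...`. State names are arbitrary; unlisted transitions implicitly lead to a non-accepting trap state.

Check the first 3 symbols one by one: s0 through s2 record how many have matched `100` so far; any wrong symbol goes to the dead state s4. After all 3 match we enter the accepting sink s3.
A 5-state machine:
        0   1  
>  s0   s4  s1 
   s1   s2  s4 
   s2   s3  s4 
 * s3   s3  s3 
   s4   s4  s4 
(> = start, * = accepting)

start=s0 accept=s3 s0-0->s4 s0-1->s1 s1-0->s2 s1-1->s4 s2-0->s3 s2-1->s4 s3-0->s3 s3-1->s3 s4-0->s4 s4-1->s4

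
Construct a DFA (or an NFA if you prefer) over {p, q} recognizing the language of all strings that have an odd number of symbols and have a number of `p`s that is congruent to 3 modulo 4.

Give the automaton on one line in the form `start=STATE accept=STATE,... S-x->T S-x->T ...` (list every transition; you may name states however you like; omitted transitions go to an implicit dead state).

Handle the two conditions separately and then intersect. The first has 2 states tracking the input length modulo 2; the second has 4 states tracking the count of `p`s modulo 4. A product state is a pair (one from each), accepting exactly when both do.
An 8-state machine:
        p   q  
>  S0   S1  S2 
   S1   S3  S4 
   S2   S4  S0 
   S3   S5  S6 
   S4   S6  S1 
 * S5   S0  S7 
   S6   S7  S3 
   S7   S2  S5 
(> = start, * = accepting)

start=S0 accept=S5 S0-p->S1 S0-q->S2 S1-p->S3 S1-q->S4 S2-p->S4 S2-q->S0 S3-p->S5 S3-q->S6 S4-p->S6 S4-q->S1 S5-p->S0 S5-q->S7 S6-p->S7 S6-q->S3 S7-p->S2 S7-q->S5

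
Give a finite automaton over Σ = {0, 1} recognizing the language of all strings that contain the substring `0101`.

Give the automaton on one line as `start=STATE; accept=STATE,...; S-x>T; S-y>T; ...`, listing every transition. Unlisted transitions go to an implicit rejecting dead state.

Track how much of `0101` has been matched so far: state S0 is no progress, S4 is the absorbing accept state reached once `0101` has occurred. Intermediate states record partial matches; on a mismatch, fall back to the longest reusable overlap.
5 states suffice.
        0   1  
>  S0   S1  S0 
   S1   S1  S2 
   S2   S3  S0 
   S3   S1  S4 
 * S4   S4  S4 
(> = start, * = accepting)

start=S0; accept=S4; S0-0>S1; S0-1>S0; S1-0>S1; S1-1>S2; S2-0>S3; S2-1>S0; S3-0>S1; S3-1>S4; S4-0>S4; S4-1>S4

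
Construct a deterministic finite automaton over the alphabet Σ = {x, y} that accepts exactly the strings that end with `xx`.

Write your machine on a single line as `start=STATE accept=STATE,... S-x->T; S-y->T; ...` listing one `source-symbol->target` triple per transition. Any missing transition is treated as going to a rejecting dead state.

start=q0; accept=q2; q0-x->q1; q0-y->q0; q1-x->q2; q1-y->q0; q2-x->q2; q2-y->q0

Let each state record the length of the longest suffix of the input read so far that is also a prefix of `xx`. q1 means the last symbol is `x`; q2 means the last 2 symbols are `xx`. Accept only at q2, where the string currently ends in `xx`.
        x   y  
>  q0   q1  q0 
   q1   q2  q0 
 * q2   q2  q0 
(> = start, * = accepting)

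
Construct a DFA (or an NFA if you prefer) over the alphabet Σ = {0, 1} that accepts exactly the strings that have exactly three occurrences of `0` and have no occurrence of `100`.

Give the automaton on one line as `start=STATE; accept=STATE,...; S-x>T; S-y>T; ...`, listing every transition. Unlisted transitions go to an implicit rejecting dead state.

Handle the two conditions separately and then intersect. One (5 states) tracks the count of `0`s, saturating at 4; the other (4 states) tracks partial matches of the forbidden pattern `100`. Each combined state is a pair, one component from each; accept when both components accept.
With 17 states:
       0  1 
>  A   B  C 
   B   D  E 
   C   F  C 
   D   G  H 
   E   I  E 
   F   J  E 
 * G   K  L 
   H   M  H 
   I   N  H 
   J   N  J 
   K   K  O 
 * L   P  L 
 * M   Q  L 
   N   Q  N 
   O   P  O 
   P   Q  O 
   Q   Q  Q 
(> = start, * = accepting)

start=A; accept=G,L,M; A-0>B; A-1>C; B-0>D; B-1>E; C-0>F; C-1>C; D-0>G; D-1>H; E-0>I; E-1>E; F-0>J; F-1>E; G-0>K; G-1>L; H-0>M; H-1>H; I-0>N; I-1>H; J-0>N; J-1>J; K-0>K; K-1>O; L-0>P; L-1>L; M-0>Q; M-1>L; N-0>Q; N-1>N; O-0>P; O-1>O; P-0>Q; P-1>O; Q-0>Q; Q-1>Q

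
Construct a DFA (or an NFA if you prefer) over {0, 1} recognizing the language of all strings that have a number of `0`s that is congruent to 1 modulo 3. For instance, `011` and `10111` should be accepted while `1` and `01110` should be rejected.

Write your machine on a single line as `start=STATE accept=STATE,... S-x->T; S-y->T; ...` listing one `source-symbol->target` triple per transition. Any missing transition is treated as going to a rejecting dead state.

start=q0; accept=q1; q0-0->q1; q0-1->q0; q1-0->q2; q1-1->q1; q2-0->q0; q2-1->q2

Keep the running count of `0`s modulo 3: each `0` advances along the cycle q0 → q1 → q2 → q0 while other symbols loop. Accept at q1.
A 3-state machine:
        0   1  
>  q0   q1  q0 
 * q1   q2  q1 
   q2   q0  q2 
(> = start, * = accepting)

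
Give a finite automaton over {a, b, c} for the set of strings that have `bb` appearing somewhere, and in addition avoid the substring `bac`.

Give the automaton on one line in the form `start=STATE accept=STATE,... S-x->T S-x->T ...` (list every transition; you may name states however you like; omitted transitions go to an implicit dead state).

start=s0 accept=s3,s5,s6 s0-a->s0 s0-b->s1 s0-c->s0 s1-a->s2 s1-b->s3 s1-c->s0 s2-a->s0 s2-b->s1 s2-c->s4 s3-a->s5 s3-b->s3 s3-c->s6 s4-a->s4 s4-b->s4 s4-c->s4 s5-a->s6 s5-b->s3 s5-c->s4 s6-a->s6 s6-b->s3 s6-c->s6

Run two small machines in parallel and take their product. One (3 states) tracks whether and how much of `bb` has been seen; the other (4 states) tracks partial matches of the forbidden pattern `bac`. Each combined state is a pair, one component from each; accept when both components accept. Minimizing collapses redundant product states.
7 states suffice.
        a   b   c  
>  s0   s0  s1  s0 
   s1   s2  s3  s0 
   s2   s0  s1  s4 
 * s3   s5  s3  s6 
   s4   s4  s4  s4 
 * s5   s6  s3  s4 
 * s6   s6  s3  s6 
(> = start, * = accepting)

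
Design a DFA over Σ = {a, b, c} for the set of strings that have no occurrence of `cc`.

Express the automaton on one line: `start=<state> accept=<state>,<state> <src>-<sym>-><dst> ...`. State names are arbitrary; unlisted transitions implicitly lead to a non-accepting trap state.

start=s0 accept=s0,s1 s0-a->s0 s0-b->s0 s0-c->s1 s1-a->s0 s1-b->s0 s1-c->s2 s2-a->s2 s2-b->s2 s2-c->s2

This is the complement of 'contains `cc`'. Use the same substring-matching states — s0 through s2 holding how much of `cc` has just been matched — but flip the accepting set: everything except the trap s2 accepts.
With 3 states:
        a   b   c  
>* s0   s0  s0  s1 
 * s1   s0  s0  s2 
   s2   s2  s2  s2 
(> = start, * = accepting)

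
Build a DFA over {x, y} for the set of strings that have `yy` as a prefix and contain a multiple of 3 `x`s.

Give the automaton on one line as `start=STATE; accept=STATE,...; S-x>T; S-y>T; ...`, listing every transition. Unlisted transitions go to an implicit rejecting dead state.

start=A; accept=E; A-x>B; A-y>C; B-x>D; B-y>B; C-x>B; C-y>E; D-x>F; D-y>D; E-x>G; E-y>E; F-x>B; F-y>F; G-x>H; G-y>G; H-x>E; H-y>H

Build one automaton per condition and run them in lockstep. The first has 4 states tracking whether the input so far still matches the prefix `yy`; the second has 3 states tracking the count of `x`s modulo 3. A product state is a pair (one from each), accepting exactly when both do.
With 8 states:
       x  y 
>  A   B  C 
   B   D  B 
   C   B  E 
   D   F  D 
 * E   G  E 
   F   B  F 
   G   H  G 
   H   E  H 
(> = start, * = accepting)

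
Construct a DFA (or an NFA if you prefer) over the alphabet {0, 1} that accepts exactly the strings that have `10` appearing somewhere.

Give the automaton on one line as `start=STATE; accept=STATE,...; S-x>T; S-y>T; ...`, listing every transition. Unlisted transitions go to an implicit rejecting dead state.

Track how much of `10` has been matched so far: state q0 is no progress, q2 is the absorbing accept state reached once `10` has occurred. Intermediate states record partial matches; on a mismatch, fall back to the longest reusable overlap.
3 states suffice.
        0   1  
>  q0   q0  q1 
   q1   q2  q1 
 * q2   q2  q2 
(> = start, * = accepting)

start=q0; accept=q2; q0-0>q0; q0-1>q1; q1-0>q2; q1-1>q1; q2-0>q2; q2-1>q2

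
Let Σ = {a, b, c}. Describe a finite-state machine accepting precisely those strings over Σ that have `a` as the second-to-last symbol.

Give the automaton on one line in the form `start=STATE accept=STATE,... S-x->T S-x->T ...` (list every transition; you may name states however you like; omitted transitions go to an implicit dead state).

start=q0 accept=q4,q5,q6 q0-a->q1 q0-b->q2 q0-c->q3 q1-a->q4 q1-b->q5 q1-c->q6 q2-a->q7 q2-b->q8 q2-c->q9 q3-a->q10 q3-b->q11 q3-c->q12 q4-a->q4 q4-b->q5 q4-c->q6 q5-a->q7 q5-b->q8 q5-c->q9 q6-a->q10 q6-b->q11 q6-c->q12 q7-a->q4 q7-b->q5 q7-c->q6 q8-a->q7 q8-b->q8 q8-c->q9 q9-a->q10 q9-b->q11 q9-c->q12 q10-a->q4 q10-b->q5 q10-c->q6 q11-a->q7 q11-b->q8 q11-c->q9 q12-a->q10 q12-b->q11 q12-c->q12

A DFA must remember the last 2 symbols (since which symbol is second-to-last isn't known until the input ends). Use one state per possible window of the last ≤2 symbols; accept from those whose window starts with `a`.
With 13 states:
          a    b    c  
>  q0     q1   q2   q3 
   q1     q4   q5   q6 
   q2     q7   q8   q9 
   q3    q10  q11  q12 
 * q4     q4   q5   q6 
 * q5     q7   q8   q9 
 * q6    q10  q11  q12 
   q7     q4   q5   q6 
   q8     q7   q8   q9 
   q9    q10  q11  q12 
   q10    q4   q5   q6 
   q11    q7   q8   q9 
   q12   q10  q11  q12 
(> = start, * = accepting)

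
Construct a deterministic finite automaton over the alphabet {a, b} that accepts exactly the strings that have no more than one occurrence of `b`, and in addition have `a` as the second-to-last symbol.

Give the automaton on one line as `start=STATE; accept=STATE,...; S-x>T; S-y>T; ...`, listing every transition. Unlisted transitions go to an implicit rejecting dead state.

Build one automaton per condition and run them in lockstep. One (3 states) tracks the count of `b`s, saturating at 2; the other (7 states) tracks the last 2 symbols read. Each combined state is a pair, one component from each; accept when both components accept.
An 11-state machine:
          a    b  
>  q0     q1   q2 
   q1     q3   q4 
   q2     q5   q6 
 * q3     q3   q4 
 * q4     q5   q6 
   q5     q7   q8 
   q6     q9   q6 
 * q7     q7   q8 
   q8     q9   q6 
   q9    q10   q8 
   q10   q10   q8 
(> = start, * = accepting)

start=q0; accept=q3,q4,q7; q0-a>q1; q0-b>q2; q1-a>q3; q1-b>q4; q2-a>q5; q2-b>q6; q3-a>q3; q3-b>q4; q4-a>q5; q4-b>q6; q5-a>q7; q5-b>q8; q6-a>q9; q6-b>q6; q7-a>q7; q7-b>q8; q8-a>q9; q8-b>q6; q9-a>q10; q9-b>q8; q10-a>q10; q10-b>q8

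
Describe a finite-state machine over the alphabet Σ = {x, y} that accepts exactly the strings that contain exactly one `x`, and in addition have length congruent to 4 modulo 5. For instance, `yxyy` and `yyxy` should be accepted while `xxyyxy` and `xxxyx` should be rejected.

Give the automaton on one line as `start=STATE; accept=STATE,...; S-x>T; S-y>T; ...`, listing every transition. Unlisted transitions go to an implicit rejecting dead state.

start=S0; accept=S10; S0-x>S1; S0-y>S2; S1-x>S3; S1-y>S4; S2-x>S4; S2-y>S5; S3-x>S6; S3-y>S6; S4-x>S6; S4-y>S7; S5-x>S7; S5-y>S8; S6-x>S9; S6-y>S9; S7-x>S9; S7-y>S10; S8-x>S10; S8-y>S11; S9-x>S12; S9-y>S12; S10-x>S12; S10-y>S13; S11-x>S13; S11-y>S0; S12-x>S14; S12-y>S14; S13-x>S14; S13-y>S1; S14-x>S3; S14-y>S3

Build one automaton per condition and run them in lockstep. The first has 3 states tracking the count of `x`s, saturating at 2; the second has 5 states tracking the input length modulo 5. A product state is a pair (one from each), accepting exactly when both do.
          x    y  
>  S0     S1   S2 
   S1     S3   S4 
   S2     S4   S5 
   S3     S6   S6 
   S4     S6   S7 
   S5     S7   S8 
   S6     S9   S9 
   S7     S9  S10 
   S8    S10  S11 
   S9    S12  S12 
 * S10   S12  S13 
   S11   S13   S0 
   S12   S14  S14 
   S13   S14   S1 
   S14    S3   S3 
(> = start, * = accepting)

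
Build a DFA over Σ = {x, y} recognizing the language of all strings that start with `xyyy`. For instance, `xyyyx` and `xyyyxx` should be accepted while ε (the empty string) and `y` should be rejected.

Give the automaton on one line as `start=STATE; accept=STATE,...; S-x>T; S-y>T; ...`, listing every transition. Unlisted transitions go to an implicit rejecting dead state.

Walk along `xyyy` while the input agrees: from s0 take `x` to s1, and so on. Any deviation drops to the rejecting sink s5. Once s4 is reached the prefix is confirmed and every continuation is accepted.
        x   y  
>  s0   s1  s5 
   s1   s5  s2 
   s2   s5  s3 
   s3   s5  s4 
 * s4   s4  s4 
   s5   s5  s5 
(> = start, * = accepting)

start=s0; accept=s4; s0-x>s1; s0-y>s5; s1-x>s5; s1-y>s2; s2-x>s5; s2-y>s3; s3-x>s5; s3-y>s4; s4-x>s4; s4-y>s4; s5-x>s5; s5-y>s5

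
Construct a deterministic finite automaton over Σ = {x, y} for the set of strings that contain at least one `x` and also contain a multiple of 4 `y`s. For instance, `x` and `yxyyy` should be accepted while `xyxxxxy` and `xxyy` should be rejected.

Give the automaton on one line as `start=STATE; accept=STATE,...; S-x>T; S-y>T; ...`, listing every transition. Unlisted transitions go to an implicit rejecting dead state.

start=q0; accept=q1; q0-x>q1; q0-y>q2; q1-x>q1; q1-y>q3; q2-x>q3; q2-y>q4; q3-x>q3; q3-y>q5; q4-x>q5; q4-y>q6; q5-x>q5; q5-y>q7; q6-x>q7; q6-y>q0; q7-x>q7; q7-y>q1

Run two small machines in parallel and take their product. One (3 states) tracks the count of `x`s, saturating at 2; the other (4 states) tracks the count of `y`s modulo 4. Each combined state is a pair, one component from each; accept when both components accept. Minimizing collapses redundant product states.
        x   y  
>  q0   q1  q2 
 * q1   q1  q3 
   q2   q3  q4 
   q3   q3  q5 
   q4   q5  q6 
   q5   q5  q7 
   q6   q7  q0 
   q7   q7  q1 
(> = start, * = accepting)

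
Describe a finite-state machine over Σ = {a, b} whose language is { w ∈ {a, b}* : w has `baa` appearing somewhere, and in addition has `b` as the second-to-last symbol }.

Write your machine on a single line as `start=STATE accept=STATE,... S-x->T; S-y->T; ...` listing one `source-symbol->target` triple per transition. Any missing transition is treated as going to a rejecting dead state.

start=s0; accept=s9,s10; s0-a->s1; s0-b->s2; s1-a->s3; s1-b->s4; s2-a->s5; s2-b->s6; s3-a->s3; s3-b->s4; s4-a->s5; s4-b->s6; s5-a->s7; s5-b->s4; s6-a->s5; s6-b->s6; s7-a->s7; s7-b->s8; s8-a->s9; s8-b->s10; s9-a->s7; s9-b->s8; s10-a->s9; s10-b->s10

Run two small machines in parallel and take their product. The first has 4 states tracking whether and how much of `baa` has been seen; the second has 7 states tracking the last 2 symbols read. A product state is a pair (one from each), accepting exactly when both do.
          a    b  
>  s0     s1   s2 
   s1     s3   s4 
   s2     s5   s6 
   s3     s3   s4 
   s4     s5   s6 
   s5     s7   s4 
   s6     s5   s6 
   s7     s7   s8 
   s8     s9  s10 
 * s9     s7   s8 
 * s10    s9  s10 
(> = start, * = accepting)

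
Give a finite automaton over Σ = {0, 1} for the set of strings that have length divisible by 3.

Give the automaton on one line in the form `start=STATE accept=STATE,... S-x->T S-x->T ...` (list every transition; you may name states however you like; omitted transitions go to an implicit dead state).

Only the length mod 3 matters, so use a 3-cycle: from any state, every input symbol moves to the next state, wrapping q2 back to q0. Mark q0 accepting.
A 3-state machine:
        0   1  
>* q0   q1  q1 
   q1   q2  q2 
   q2   q0  q0 
(> = start, * = accepting)

start=q0 accept=q0 q0-0->q1 q0-1->q1 q1-0->q2 q1-1->q2 q2-0->q0 q2-1->q0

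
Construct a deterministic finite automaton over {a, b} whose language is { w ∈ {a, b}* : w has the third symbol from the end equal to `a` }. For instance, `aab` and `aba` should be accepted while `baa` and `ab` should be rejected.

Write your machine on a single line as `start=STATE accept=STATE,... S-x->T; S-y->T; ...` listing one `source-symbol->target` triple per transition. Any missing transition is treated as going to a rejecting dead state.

Because acceptance depends on a position counted from the end, the machine has to buffer the most recent 3 symbols. Make each state the string of the last up-to-3 symbols read; on input `x` shift the window left and append `x`. Accept when the buffered window has length 3 and begins with `a`.
          a    b  
>  S0     S1   S2 
   S1     S3   S4 
   S2     S5   S6 
   S3     S7   S8 
   S4     S9  S10 
   S5    S11  S12 
   S6    S13  S14 
 * S7     S7   S8 
 * S8     S9  S10 
 * S9    S11  S12 
 * S10   S13  S14 
   S11    S7   S8 
   S12    S9  S10 
   S13   S11  S12 
   S14   S13  S14 
(> = start, * = accepting)

start=S0; accept=S7,S8,S9,S10; S0-a->S1; S0-b->S2; S1-a->S3; S1-b->S4; S2-a->S5; S2-b->S6; S3-a->S7; S3-b->S8; S4-a->S9; S4-b->S10; S5-a->S11; S5-b->S12; S6-a->S13; S6-b->S14; S7-a->S7; S7-b->S8; S8-a->S9; S8-b->S10; S9-a->S11; S9-b->S12; S10-a->S13; S10-b->S14; S11-a->S7; S11-b->S8; S12-a->S9; S12-b->S10; S13-a->S11; S13-b->S12; S14-a->S13; S14-b->S14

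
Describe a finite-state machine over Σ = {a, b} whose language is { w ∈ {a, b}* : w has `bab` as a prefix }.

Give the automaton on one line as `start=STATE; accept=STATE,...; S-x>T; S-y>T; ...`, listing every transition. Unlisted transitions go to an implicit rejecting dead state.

start=q0; accept=q3; q0-a>q4; q0-b>q1; q1-a>q2; q1-b>q4; q2-a>q4; q2-b>q3; q3-a>q3; q3-b>q3; q4-a>q4; q4-b>q4

Walk along `bab` while the input agrees: from q0 take `b` to q1, and so on. Any deviation drops to the rejecting sink q4. Once q3 is reached the prefix is confirmed and every continuation is accepted.
With 5 states:
        a   b  
>  q0   q4  q1 
   q1   q2  q4 
   q2   q4  q3 
 * q3   q3  q3 
   q4   q4  q4 
(> = start, * = accepting)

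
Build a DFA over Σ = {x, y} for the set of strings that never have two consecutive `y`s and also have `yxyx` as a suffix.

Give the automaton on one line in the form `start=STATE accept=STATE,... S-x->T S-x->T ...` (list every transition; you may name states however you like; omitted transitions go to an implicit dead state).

start=q0 accept=q5 q0-x->q0 q0-y->q1 q1-x->q2 q1-y->q3 q2-x->q0 q2-y->q4 q3-x->q3 q3-y->q3 q4-x->q5 q4-y->q3 q5-x->q0 q5-y->q4

Build one automaton per condition and run them in lockstep. One (3 states) tracks partial matches of the forbidden pattern `yy`; the other (5 states) tracks how much of the suffix `yxyx` has currently been matched. Each combined state is a pair, one component from each; accept when both components accept. Minimizing collapses redundant product states.
With 6 states:
        x   y  
>  q0   q0  q1 
   q1   q2  q3 
   q2   q0  q4 
   q3   q3  q3 
   q4   q5  q3 
 * q5   q0  q4 
(> = start, * = accepting)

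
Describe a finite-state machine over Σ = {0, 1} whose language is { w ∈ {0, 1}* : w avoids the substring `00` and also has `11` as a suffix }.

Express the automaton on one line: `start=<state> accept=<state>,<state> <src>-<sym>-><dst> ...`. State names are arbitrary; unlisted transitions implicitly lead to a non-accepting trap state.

Build one automaton per condition and run them in lockstep. One (3 states) tracks partial matches of the forbidden pattern `00`; the other (3 states) tracks how much of the suffix `11` has currently been matched. Each combined state is a pair, one component from each; accept when both components accept. Equivalent product states are then merged.
5 states suffice.
        0   1  
>  S0   S1  S2 
   S1   S3  S2 
   S2   S1  S4 
   S3   S3  S3 
 * S4   S1  S4 
(> = start, * = accepting)

start=S0 accept=S4 S0-0->S1 S0-1->S2 S1-0->S3 S1-1->S2 S2-0->S1 S2-1->S4 S3-0->S3 S3-1->S3 S4-0->S1 S4-1->S4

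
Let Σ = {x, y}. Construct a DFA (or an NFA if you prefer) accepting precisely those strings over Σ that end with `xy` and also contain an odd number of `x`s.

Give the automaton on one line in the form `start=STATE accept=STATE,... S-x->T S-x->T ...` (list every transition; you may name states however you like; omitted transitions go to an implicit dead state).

start=S0 accept=S2 S0-x->S1 S0-y->S0 S1-x->S0 S1-y->S2 S2-x->S0 S2-y->S3 S3-x->S0 S3-y->S3

Build one automaton per condition and run them in lockstep. One (3 states) tracks how much of the suffix `xy` has currently been matched; the other (2 states) tracks the count of `x`s modulo 2. Each combined state is a pair, one component from each; accept when both components accept. Minimizing collapses redundant product states.
With 4 states:
        x   y  
>  S0   S1  S0 
   S1   S0  S2 
 * S2   S0  S3 
   S3   S0  S3 
(> = start, * = accepting)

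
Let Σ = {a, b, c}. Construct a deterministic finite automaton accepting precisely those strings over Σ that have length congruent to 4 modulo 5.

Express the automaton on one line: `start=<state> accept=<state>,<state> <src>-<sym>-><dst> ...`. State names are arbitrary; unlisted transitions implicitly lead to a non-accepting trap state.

start=S0 accept=S4 S0-a->S1 S0-b->S1 S0-c->S1 S1-a->S2 S1-b->S2 S1-c->S2 S2-a->S3 S2-b->S3 S2-c->S3 S3-a->S4 S3-b->S4 S3-c->S4 S4-a->S0 S4-b->S0 S4-c->S0

Only the length mod 5 matters, so use a 5-cycle: from any state, every input symbol moves to the next state, wrapping S4 back to S0. Mark S4 accepting.
        a   b   c  
>  S0   S1  S1  S1 
   S1   S2  S2  S2 
   S2   S3  S3  S3 
   S3   S4  S4  S4 
 * S4   S0  S0  S0 
(> = start, * = accepting)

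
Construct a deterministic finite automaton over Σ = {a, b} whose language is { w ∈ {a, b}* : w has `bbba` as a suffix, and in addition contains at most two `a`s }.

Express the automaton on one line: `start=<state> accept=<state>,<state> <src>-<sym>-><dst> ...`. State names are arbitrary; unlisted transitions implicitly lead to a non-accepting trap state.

start=s0 accept=s13,s16 s0-a->s1 s0-b->s2 s1-a->s3 s1-b->s4 s2-a->s1 s2-b->s5 s3-a->s6 s3-b->s7 s4-a->s3 s4-b->s8 s5-a->s1 s5-b->s9 s6-a->s6 s6-b->s10 s7-a->s6 s7-b->s11 s8-a->s3 s8-b->s12 s9-a->s13 s9-b->s9 s10-a->s6 s10-b->s14 s11-a->s6 s11-b->s15 s12-a->s16 s12-b->s12 s13-a->s3 s13-b->s4 s14-a->s6 s14-b->s17 s15-a->s18 s15-b->s15 s16-a->s6 s16-b->s7 s17-a->s18 s17-b->s17 s18-a->s6 s18-b->s10

Build one automaton per condition and run them in lockstep. One (5 states) tracks how much of the suffix `bbba` has currently been matched; the other (4 states) tracks the count of `a`s, saturating at 3. Each combined state is a pair, one component from each; accept when both components accept.
With 19 states:
          a    b  
>  s0     s1   s2 
   s1     s3   s4 
   s2     s1   s5 
   s3     s6   s7 
   s4     s3   s8 
   s5     s1   s9 
   s6     s6  s10 
   s7     s6  s11 
   s8     s3  s12 
   s9    s13   s9 
   s10    s6  s14 
   s11    s6  s15 
   s12   s16  s12 
 * s13    s3   s4 
   s14    s6  s17 
   s15   s18  s15 
 * s16    s6   s7 
   s17   s18  s17 
   s18    s6  s10 
(> = start, * = accepting)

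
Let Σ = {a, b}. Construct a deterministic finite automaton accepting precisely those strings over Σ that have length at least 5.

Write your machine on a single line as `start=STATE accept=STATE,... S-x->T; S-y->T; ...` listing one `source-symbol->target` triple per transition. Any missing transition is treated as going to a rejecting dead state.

start=q0; accept=q5,q6; q0-a->q1; q0-b->q1; q1-a->q2; q1-b->q2; q2-a->q3; q2-b->q3; q3-a->q4; q3-b->q4; q4-a->q5; q4-b->q5; q5-a->q6; q5-b->q6; q6-a->q6; q6-b->q6

Count input length up to 6: every symbol moves from q0 toward q6, which means 'more than 5' and absorbs. Accept from {q5, q6}.
7 states suffice.
        a   b  
>  q0   q1  q1 
   q1   q2  q2 
   q2   q3  q3 
   q3   q4  q4 
   q4   q5  q5 
 * q5   q6  q6 
 * q6   q6  q6 
(> = start, * = accepting)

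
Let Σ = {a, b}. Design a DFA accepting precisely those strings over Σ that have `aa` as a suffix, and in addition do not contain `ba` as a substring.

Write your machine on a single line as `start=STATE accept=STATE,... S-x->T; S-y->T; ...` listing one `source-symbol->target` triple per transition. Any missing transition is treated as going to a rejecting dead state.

Handle the two conditions separately and then intersect. The first has 3 states tracking how much of the suffix `aa` has currently been matched; the second has 3 states tracking partial matches of the forbidden pattern `ba`. A product state is a pair (one from each), accepting exactly when both do. Minimizing collapses redundant product states.
With 4 states:
        a   b  
>  q0   q1  q2 
   q1   q3  q2 
   q2   q2  q2 
 * q3   q3  q2 
(> = start, * = accepting)

start=q0; accept=q3; q0-a->q1; q0-b->q2; q1-a->q3; q1-b->q2; q2-a->q2; q2-b->q2; q3-a->q3; q3-b->q2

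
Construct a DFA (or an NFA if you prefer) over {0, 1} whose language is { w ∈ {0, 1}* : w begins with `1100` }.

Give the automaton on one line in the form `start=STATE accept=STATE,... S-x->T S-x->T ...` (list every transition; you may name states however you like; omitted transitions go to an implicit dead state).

start=s0 accept=s4 s0-0->s5 s0-1->s1 s1-0->s5 s1-1->s2 s2-0->s3 s2-1->s5 s3-0->s4 s3-1->s5 s4-0->s4 s4-1->s4 s5-0->s5 s5-1->s5

Walk along `1100` while the input agrees: from s0 take `1` to s1, and so on. Any deviation drops to the rejecting sink s5. Once s4 is reached the prefix is confirmed and every continuation is accepted.
        0   1  
>  s0   s5  s1 
   s1   s5  s2 
   s2   s3  s5 
   s3   s4  s5 
 * s4   s4  s4 
   s5   s5  s5 
(> = start, * = accepting)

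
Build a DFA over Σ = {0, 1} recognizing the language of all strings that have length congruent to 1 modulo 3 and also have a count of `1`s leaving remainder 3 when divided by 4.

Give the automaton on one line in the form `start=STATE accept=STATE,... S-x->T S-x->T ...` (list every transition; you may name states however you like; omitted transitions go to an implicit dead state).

Run two small machines in parallel and take their product. The first has 3 states tracking the input length modulo 3; the second has 4 states tracking the count of `1`s modulo 4. A product state is a pair (one from each), accepting exactly when both do.
A 12-state machine:
          0    1  
>  S0     S1   S2 
   S1     S3   S4 
   S2     S4   S5 
   S3     S0   S6 
   S4     S6   S7 
   S5     S7   S8 
   S6     S2   S9 
   S7     S9  S10 
   S8    S10   S1 
   S9     S5  S11 
 * S10   S11   S3 
   S11    S8   S0 
(> = start, * = accepting)

start=S0 accept=S10 S0-0->S1 S0-1->S2 S1-0->S3 S1-1->S4 S2-0->S4 S2-1->S5 S3-0->S0 S3-1->S6 S4-0->S6 S4-1->S7 S5-0->S7 S5-1->S8 S6-0->S2 S6-1->S9 S7-0->S9 S7-1->S10 S8-0->S10 S8-1->S1 S9-0->S5 S9-1->S11 S10-0->S11 S10-1->S3 S11-0->S8 S11-1->S0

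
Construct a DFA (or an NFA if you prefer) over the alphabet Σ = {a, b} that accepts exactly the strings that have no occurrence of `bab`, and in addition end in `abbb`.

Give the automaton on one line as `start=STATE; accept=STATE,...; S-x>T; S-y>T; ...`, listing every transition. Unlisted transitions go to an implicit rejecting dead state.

start=q0; accept=q7; q0-a>q1; q0-b>q2; q1-a>q1; q1-b>q3; q2-a>q4; q2-b>q2; q3-a>q4; q3-b>q5; q4-a>q1; q4-b>q6; q5-a>q4; q5-b>q7; q6-a>q6; q6-b>q6; q7-a>q4; q7-b>q2

Run two small machines in parallel and take their product. The first has 4 states tracking partial matches of the forbidden pattern `bab`; the second has 5 states tracking how much of the suffix `abbb` has currently been matched. A product state is a pair (one from each), accepting exactly when both do. Equivalent product states are then merged.
        a   b  
>  q0   q1  q2 
   q1   q1  q3 
   q2   q4  q2 
   q3   q4  q5 
   q4   q1  q6 
   q5   q4  q7 
   q6   q6  q6 
 * q7   q4  q2 
(> = start, * = accepting)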